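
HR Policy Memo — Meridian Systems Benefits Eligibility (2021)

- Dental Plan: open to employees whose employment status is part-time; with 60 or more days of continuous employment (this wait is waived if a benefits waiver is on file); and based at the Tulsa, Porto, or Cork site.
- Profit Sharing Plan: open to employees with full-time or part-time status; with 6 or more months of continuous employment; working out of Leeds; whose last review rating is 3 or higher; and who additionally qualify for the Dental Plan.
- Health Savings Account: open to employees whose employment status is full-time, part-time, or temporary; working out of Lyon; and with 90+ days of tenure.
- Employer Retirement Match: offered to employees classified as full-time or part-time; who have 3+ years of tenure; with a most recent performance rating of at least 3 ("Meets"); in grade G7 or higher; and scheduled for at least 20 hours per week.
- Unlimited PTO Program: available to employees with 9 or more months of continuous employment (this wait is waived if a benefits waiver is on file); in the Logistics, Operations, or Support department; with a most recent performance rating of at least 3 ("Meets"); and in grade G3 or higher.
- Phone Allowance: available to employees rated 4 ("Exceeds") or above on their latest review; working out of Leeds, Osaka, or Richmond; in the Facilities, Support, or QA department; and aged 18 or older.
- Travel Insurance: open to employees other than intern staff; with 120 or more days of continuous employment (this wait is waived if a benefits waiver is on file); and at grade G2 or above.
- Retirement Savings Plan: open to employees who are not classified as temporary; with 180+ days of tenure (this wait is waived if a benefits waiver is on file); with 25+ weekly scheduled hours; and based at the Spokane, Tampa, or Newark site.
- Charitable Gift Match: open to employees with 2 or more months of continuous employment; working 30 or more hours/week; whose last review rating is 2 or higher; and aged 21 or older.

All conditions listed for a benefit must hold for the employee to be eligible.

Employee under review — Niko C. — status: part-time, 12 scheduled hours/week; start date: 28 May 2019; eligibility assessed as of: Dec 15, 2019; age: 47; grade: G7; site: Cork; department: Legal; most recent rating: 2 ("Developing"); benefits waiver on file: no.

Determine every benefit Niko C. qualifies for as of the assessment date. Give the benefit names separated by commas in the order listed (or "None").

Dental Plan, Travel Insurance

Service from 28 May 2019 to Dec 15, 2019: 201 days.
Dental Plan — status part-time ✓; no waiver, service 201 days ≥ 60 days ✓; site Cork ✓ → eligible.
Profit Sharing Plan — status part-time ✓; service 201 days ≥ 6 months (≈180 days) ✓; site Cork ✗ (not Leeds) → not eligible.
Health Savings Account — status part-time ✓; site Cork ✗ (not Lyon) → not eligible.
Employer Retirement Match — status part-time ✓; service 201 days < 3 years (≈1095 days) ✗ → not eligible.
Unlimited PTO Program — no waiver, service 201 days < 9 months (≈270 days) ✗ → not eligible.
Phone Allowance — rating 2 < 4 ✗ → not eligible.
Travel Insurance — status part-time ✓ (not excluded); no waiver, service 201 days ≥ 120 days ✓; grade G7 ≥ G2 ✓ → eligible.
Retirement Savings Plan — status part-time ✓ (not excluded); no waiver, service 201 days ≥ 180 days ✓; 12 hrs/wk < 25 ✗ → not eligible.
Charitable Gift Match — service 201 days ≥ 2 months (≈60 days) ✓; 12 hrs/wk < 30 ✗ → not eligible.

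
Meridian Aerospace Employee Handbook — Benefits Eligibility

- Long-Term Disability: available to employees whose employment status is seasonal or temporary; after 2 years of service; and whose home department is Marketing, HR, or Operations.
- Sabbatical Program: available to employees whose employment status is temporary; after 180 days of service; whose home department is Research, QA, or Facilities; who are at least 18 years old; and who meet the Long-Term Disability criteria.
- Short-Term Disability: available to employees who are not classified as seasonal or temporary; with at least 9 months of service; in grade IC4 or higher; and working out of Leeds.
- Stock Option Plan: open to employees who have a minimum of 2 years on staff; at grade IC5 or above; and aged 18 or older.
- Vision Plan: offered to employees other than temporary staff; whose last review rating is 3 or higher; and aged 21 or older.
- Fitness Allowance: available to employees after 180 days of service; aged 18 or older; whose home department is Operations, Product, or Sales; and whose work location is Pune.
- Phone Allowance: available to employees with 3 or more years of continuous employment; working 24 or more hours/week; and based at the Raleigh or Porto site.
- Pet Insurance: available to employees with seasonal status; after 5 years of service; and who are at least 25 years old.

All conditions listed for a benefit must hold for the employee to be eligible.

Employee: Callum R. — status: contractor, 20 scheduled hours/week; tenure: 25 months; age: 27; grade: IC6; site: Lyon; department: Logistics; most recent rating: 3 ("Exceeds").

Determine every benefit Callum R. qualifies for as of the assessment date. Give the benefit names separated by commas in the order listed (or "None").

Long-Term Disability — status contractor ✗ (requires seasonal or temporary) → not eligible.
Sabbatical Program — status contractor ✗ (requires temporary) → not eligible.
Short-Term Disability — status contractor ✓ (not excluded); service 25 months ≥ 9 months ✓; grade IC6 ≥ IC4 ✓; site Lyon ✗ (not Leeds) → not eligible.
Stock Option Plan — service 25 months ≥ 2 years (≈730 days) ✓; grade IC6 ≥ IC5 ✓; age 27 ≥ 18 ✓ → eligible.
Vision Plan — status contractor ✓ (not excluded); rating 3 ≥ 3 ✓; age 27 ≥ 21 ✓ → eligible.
Fitness Allowance — service 25 months ≥ 180 days ✓; age 27 ≥ 18 ✓; dept Logistics ✗ → not eligible.
Phone Allowance — service 25 months < 3 years (≈1095 days) ✗ → not eligible.
Pet Insurance — status contractor ✗ (requires seasonal) → not eligible.

Stock Option Plan, Vision Plan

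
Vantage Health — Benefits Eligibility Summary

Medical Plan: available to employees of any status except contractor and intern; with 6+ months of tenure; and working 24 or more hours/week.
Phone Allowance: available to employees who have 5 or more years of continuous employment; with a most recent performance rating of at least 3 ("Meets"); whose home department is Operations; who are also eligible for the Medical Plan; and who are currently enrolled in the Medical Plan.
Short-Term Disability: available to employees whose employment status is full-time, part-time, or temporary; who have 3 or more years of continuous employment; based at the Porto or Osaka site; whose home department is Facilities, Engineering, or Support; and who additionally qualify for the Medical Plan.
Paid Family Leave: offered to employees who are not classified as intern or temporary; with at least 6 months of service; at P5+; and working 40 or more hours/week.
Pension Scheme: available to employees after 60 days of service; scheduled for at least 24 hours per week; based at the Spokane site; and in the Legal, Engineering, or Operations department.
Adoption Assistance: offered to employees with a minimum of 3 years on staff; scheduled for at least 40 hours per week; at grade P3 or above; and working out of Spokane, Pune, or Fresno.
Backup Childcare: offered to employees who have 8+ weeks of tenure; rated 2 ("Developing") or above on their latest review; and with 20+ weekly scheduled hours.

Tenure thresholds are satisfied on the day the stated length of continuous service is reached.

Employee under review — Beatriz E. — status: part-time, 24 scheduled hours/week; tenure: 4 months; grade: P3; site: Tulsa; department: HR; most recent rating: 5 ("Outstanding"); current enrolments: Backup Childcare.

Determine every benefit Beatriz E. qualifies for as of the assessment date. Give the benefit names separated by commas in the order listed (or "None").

Backup Childcare

Medical Plan — status part-time ✓ (not excluded); service 4 months < 6 months ✗ → not eligible.
Phone Allowance — service 4 months < 5 years (≈1825 days) ✗ → not eligible.
Short-Term Disability — status part-time ✓; service 4 months < 3 years (≈1095 days) ✗ → not eligible.
Paid Family Leave — status part-time ✓ (not excluded); service 4 months < 6 months ✗ → not eligible.
Pension Scheme — service 4 months ≥ 60 days ✓; 24 hrs/wk ≥ 24 ✓; site Tulsa ✗ (not Spokane) → not eligible.
Adoption Assistance — service 4 months < 3 years (≈1095 days) ✗ → not eligible.
Backup Childcare — service 4 months ≥ 8 weeks (≈56 days) ✓; rating 5 ≥ 2 ✓; 24 hrs/wk ≥ 20 ✓ → eligible.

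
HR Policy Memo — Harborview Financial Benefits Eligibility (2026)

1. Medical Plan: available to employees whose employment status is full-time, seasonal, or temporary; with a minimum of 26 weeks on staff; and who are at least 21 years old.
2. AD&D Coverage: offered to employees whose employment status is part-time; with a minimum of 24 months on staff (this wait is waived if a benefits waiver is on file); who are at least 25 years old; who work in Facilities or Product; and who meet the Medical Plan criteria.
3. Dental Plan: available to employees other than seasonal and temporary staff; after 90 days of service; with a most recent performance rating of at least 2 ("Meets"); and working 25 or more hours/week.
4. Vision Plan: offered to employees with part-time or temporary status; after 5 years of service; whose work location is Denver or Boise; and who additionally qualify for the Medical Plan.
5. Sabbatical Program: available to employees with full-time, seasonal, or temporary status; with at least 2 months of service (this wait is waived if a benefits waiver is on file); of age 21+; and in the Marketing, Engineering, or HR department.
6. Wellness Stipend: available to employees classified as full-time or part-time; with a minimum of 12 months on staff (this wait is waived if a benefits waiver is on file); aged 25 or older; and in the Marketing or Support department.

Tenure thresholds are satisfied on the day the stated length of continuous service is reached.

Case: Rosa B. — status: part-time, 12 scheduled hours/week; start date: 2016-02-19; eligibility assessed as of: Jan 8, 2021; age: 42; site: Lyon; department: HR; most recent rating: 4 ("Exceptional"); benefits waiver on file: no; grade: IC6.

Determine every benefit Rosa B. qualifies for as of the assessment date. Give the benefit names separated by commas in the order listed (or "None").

Service from 2016-02-19 to Jan 8, 2021: 1785 days.
Medical Plan — status part-time ✗ (requires full-time, seasonal, or temporary) → not eligible.
AD&D Coverage — status part-time ✓; no waiver, service 1785 days ≥ 24 months (≈720 days) ✓; age 42 ≥ 25 ✓; dept HR ✗ → not eligible.
Dental Plan — status part-time ✓ (not excluded); service 1785 days ≥ 90 days ✓; rating 4 ≥ 2 ✓; 12 hrs/wk < 25 ✗ → not eligible.
Vision Plan — status part-time ✓; service 1785 days < 5 years (≈1825 days) ✗ → not eligible.
Sabbatical Program — status part-time ✗ (requires full-time, seasonal, or temporary) → not eligible.
Wellness Stipend — status part-time ✓; no waiver, service 1785 days ≥ 12 months (≈360 days) ✓; age 42 ≥ 25 ✓; dept HR ✗ → not eligible.

None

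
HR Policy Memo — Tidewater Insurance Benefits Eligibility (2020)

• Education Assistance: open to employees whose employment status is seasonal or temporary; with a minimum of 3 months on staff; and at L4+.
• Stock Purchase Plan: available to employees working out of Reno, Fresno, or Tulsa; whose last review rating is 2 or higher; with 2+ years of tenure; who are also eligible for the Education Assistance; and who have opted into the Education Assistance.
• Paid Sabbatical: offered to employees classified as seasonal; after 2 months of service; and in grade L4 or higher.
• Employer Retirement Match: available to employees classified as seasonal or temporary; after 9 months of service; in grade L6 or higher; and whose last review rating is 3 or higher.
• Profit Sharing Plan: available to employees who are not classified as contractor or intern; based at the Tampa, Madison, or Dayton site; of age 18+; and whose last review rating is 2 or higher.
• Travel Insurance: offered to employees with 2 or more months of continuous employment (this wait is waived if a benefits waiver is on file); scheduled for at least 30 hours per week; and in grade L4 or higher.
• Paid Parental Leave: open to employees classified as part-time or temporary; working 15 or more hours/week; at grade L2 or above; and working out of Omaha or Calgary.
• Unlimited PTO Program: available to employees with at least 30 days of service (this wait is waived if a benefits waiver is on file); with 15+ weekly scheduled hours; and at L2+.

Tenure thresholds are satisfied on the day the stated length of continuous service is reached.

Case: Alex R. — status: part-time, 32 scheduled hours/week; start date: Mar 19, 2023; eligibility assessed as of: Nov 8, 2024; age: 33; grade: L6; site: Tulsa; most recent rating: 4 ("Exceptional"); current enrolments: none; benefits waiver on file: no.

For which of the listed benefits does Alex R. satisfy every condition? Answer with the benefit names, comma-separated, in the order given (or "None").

Service from Mar 19, 2023 to Nov 8, 2024: 600 days.
Education Assistance — status part-time ✗ (requires seasonal or temporary) → not eligible.
Stock Purchase Plan — site Tulsa ✓; rating 4 ≥ 2 ✓; service 600 days < 2 years (≈730 days) ✗ → not eligible.
Paid Sabbatical — status part-time ✗ (requires seasonal) → not eligible.
Employer Retirement Match — status part-time ✗ (requires seasonal or temporary) → not eligible.
Profit Sharing Plan — status part-time ✓ (not excluded); site Tulsa ✗ (not Tampa, Madison, or Dayton) → not eligible.
Travel Insurance — no waiver, service 600 days ≥ 2 months (≈60 days) ✓; 32 hrs/wk ≥ 30 ✓; grade L6 ≥ L4 ✓ → eligible.
Paid Parental Leave — status part-time ✓; 32 hrs/wk ≥ 15 ✓; grade L6 ≥ L2 ✓; site Tulsa ✗ (not Omaha or Calgary) → not eligible.
Unlimited PTO Program — no waiver, service 600 days ≥ 30 days ✓; 32 hrs/wk ≥ 15 ✓; grade L6 ≥ L2 ✓ → eligible.

Travel Insurance, Unlimited PTO Program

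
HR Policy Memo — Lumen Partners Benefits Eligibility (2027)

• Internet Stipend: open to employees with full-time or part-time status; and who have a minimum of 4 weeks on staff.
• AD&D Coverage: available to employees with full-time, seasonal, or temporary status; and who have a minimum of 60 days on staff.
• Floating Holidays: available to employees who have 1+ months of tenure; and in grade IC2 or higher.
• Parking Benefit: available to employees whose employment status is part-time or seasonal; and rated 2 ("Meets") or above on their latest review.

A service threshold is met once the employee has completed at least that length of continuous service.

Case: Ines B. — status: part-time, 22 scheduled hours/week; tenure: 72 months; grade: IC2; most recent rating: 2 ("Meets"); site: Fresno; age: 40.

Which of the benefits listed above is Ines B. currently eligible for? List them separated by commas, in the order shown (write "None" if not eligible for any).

Internet Stipend, Floating Holidays, Parking Benefit

Internet Stipend — status part-time ✓; service 72 months ≥ 4 weeks (≈28 days) ✓ → eligible.
AD&D Coverage — status part-time ✗ (requires full-time, seasonal, or temporary) → not eligible.
Floating Holidays — service 72 months ≥ 1 month ✓; grade IC2 ≥ IC2 ✓ → eligible.
Parking Benefit — status part-time ✓; rating 2 ≥ 2 ✓ → eligible.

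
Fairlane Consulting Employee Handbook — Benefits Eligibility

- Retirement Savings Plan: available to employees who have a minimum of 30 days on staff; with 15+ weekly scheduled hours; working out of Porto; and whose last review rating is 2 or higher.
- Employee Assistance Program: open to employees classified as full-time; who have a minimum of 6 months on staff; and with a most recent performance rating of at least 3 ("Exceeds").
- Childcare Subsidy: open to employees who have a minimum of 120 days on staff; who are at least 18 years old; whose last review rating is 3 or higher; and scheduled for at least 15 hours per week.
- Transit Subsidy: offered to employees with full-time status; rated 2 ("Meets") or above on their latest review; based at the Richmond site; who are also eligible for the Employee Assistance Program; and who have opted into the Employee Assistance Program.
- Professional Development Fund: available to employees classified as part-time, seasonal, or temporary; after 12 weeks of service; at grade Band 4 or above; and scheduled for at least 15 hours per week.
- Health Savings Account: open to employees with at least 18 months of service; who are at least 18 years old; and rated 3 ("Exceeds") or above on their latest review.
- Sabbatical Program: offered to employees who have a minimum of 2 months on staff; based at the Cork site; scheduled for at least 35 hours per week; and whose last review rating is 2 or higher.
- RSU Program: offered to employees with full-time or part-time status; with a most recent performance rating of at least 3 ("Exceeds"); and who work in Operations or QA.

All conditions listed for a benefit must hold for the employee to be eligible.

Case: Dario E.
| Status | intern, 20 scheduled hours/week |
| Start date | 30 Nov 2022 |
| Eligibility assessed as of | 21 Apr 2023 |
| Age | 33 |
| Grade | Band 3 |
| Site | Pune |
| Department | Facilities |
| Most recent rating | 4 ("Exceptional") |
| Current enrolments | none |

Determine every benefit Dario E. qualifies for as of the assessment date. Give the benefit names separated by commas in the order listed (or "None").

Service from 30 Nov 2022 to 21 Apr 2023: 142 days.
Retirement Savings Plan — service 142 days ≥ 30 days ✓; 20 hrs/wk ≥ 15 ✓; site Pune ✗ (not Porto) → not eligible.
Employee Assistance Program — status intern ✗ (requires full-time) → not eligible.
Childcare Subsidy — service 142 days ≥ 120 days ✓; age 33 ≥ 18 ✓; rating 4 ≥ 3 ✓; 20 hrs/wk ≥ 15 ✓ → eligible.
Transit Subsidy — status intern ✗ (requires full-time) → not eligible.
Professional Development Fund — status intern ✗ (requires part-time, seasonal, or temporary) → not eligible.
Health Savings Account — service 142 days < 18 months (≈540 days) ✗ → not eligible.
Sabbatical Program — service 142 days ≥ 2 months (≈60 days) ✓; site Pune ✗ (not Cork) → not eligible.
RSU Program — status intern ✗ (requires full-time or part-time) → not eligible.

Childcare Subsidy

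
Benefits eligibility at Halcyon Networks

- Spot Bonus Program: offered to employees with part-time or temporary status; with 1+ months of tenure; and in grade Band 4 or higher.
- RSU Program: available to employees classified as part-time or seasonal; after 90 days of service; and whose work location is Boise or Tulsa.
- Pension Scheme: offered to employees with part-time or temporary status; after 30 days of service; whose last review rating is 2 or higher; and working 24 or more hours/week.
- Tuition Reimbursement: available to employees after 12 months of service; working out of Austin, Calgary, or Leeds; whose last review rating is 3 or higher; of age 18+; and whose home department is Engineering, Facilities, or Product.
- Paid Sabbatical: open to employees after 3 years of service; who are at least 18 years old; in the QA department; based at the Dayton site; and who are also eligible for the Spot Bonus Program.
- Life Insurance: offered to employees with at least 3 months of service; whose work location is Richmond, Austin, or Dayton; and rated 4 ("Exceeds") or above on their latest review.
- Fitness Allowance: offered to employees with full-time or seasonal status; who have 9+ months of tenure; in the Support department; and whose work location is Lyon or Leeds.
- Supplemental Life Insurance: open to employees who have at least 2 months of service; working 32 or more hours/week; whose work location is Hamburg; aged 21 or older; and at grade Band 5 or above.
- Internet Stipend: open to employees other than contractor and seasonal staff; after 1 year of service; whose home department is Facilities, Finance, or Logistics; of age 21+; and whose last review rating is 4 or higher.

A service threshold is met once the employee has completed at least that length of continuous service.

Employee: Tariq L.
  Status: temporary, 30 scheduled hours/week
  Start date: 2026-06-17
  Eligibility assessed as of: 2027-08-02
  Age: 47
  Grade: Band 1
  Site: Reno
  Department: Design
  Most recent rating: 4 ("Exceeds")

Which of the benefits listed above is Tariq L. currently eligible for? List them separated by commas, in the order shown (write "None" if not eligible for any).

Service from 2026-06-17 to 2027-08-02: 411 days.
Spot Bonus Program — status temporary ✓; service 411 days ≥ 1 month (≈30 days) ✓; grade Band 1 < Band 4 ✗ → not eligible.
RSU Program — status temporary ✗ (requires part-time or seasonal) → not eligible.
Pension Scheme — status temporary ✓; service 411 days ≥ 30 days ✓; rating 4 ≥ 2 ✓; 30 hrs/wk ≥ 24 ✓ → eligible.
Tuition Reimbursement — service 411 days ≥ 12 months (≈360 days) ✓; site Reno ✗ (not Austin, Calgary, or Leeds) → not eligible.
Paid Sabbatical — service 411 days < 3 years (≈1095 days) ✗ → not eligible.
Life Insurance — service 411 days ≥ 3 months (≈90 days) ✓; site Reno ✗ (not Richmond, Austin, or Dayton) → not eligible.
Fitness Allowance — status temporary ✗ (requires full-time or seasonal) → not eligible.
Supplemental Life Insurance — service 411 days ≥ 2 months (≈60 days) ✓; 30 hrs/wk < 32 ✗ → not eligible.
Internet Stipend — status temporary ✓ (not excluded); service 411 days ≥ 1 year (≈365 days) ✓; dept Design ✗ → not eligible.

Pension Scheme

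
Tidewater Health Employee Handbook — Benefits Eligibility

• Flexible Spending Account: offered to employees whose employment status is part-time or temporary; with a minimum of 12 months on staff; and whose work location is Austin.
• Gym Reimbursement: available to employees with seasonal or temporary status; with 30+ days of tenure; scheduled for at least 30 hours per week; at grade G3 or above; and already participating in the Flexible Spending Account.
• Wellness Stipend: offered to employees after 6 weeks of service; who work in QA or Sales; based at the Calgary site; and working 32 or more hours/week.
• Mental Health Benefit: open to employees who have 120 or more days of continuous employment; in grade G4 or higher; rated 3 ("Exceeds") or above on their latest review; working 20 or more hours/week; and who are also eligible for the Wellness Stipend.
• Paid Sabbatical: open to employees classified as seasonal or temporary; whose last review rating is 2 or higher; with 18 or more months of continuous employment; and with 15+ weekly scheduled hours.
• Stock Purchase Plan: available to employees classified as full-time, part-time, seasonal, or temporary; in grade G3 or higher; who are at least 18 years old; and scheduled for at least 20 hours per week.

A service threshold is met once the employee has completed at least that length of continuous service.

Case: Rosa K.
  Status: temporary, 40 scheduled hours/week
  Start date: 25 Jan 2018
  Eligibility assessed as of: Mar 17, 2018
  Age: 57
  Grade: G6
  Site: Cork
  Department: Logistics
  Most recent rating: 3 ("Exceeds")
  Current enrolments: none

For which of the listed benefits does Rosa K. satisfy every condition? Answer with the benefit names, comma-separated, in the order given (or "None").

Service from 25 Jan 2018 to Mar 17, 2018: 51 days.
Flexible Spending Account — status temporary ✓; service 51 days < 12 months (≈360 days) ✗ → not eligible.
Gym Reimbursement — status temporary ✓; service 51 days ≥ 30 days ✓; 40 hrs/wk ≥ 30 ✓; grade G6 ≥ G3 ✓; not enrolled in Flexible Spending Account ✗ → not eligible.
Wellness Stipend — service 51 days ≥ 6 weeks (≈42 days) ✓; dept Logistics ✗ → not eligible.
Mental Health Benefit — service 51 days < 120 days ✗ → not eligible.
Paid Sabbatical — status temporary ✓; rating 3 ≥ 2 ✓; service 51 days < 18 months (≈540 days) ✗ → not eligible.
Stock Purchase Plan — status temporary ✓; grade G6 ≥ G3 ✓; age 57 ≥ 18 ✓; 40 hrs/wk ≥ 20 ✓ → eligible.

Stock Purchase Plan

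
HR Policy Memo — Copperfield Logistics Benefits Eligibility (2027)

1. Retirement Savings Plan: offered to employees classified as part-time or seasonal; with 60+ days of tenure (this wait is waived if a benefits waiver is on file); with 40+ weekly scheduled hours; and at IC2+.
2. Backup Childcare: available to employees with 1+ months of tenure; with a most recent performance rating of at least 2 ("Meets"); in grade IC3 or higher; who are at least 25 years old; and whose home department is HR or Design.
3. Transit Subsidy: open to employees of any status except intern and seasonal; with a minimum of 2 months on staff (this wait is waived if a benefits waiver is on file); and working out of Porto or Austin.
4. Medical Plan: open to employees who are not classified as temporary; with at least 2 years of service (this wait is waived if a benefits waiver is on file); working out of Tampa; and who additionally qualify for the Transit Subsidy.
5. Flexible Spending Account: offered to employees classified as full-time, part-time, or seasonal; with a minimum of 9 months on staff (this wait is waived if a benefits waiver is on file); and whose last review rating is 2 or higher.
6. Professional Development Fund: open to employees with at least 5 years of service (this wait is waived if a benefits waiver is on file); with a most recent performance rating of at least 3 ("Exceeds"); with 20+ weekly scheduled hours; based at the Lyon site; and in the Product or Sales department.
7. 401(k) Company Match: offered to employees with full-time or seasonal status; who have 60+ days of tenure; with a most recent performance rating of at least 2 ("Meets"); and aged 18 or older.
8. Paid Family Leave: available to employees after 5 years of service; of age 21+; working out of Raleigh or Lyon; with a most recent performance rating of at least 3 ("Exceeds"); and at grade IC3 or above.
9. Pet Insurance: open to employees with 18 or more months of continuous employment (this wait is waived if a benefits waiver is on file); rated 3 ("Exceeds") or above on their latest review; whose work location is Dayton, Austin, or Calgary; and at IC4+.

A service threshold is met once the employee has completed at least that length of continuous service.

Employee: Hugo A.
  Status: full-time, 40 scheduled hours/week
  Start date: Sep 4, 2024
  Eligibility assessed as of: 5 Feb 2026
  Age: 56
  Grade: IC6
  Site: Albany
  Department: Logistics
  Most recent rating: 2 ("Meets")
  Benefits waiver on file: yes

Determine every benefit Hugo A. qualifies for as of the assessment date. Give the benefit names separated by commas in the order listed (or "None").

Service from Sep 4, 2024 to 5 Feb 2026: 519 days.
Retirement Savings Plan — status full-time ✗ (requires part-time or seasonal) → not eligible.
Backup Childcare — service 519 days ≥ 1 month (≈30 days) ✓; rating 2 ≥ 2 ✓; grade IC6 ≥ IC3 ✓; age 56 ≥ 25 ✓; dept Logistics ✗ → not eligible.
Transit Subsidy — status full-time ✓ (not excluded); benefits waiver on file ✓; site Albany ✗ (not Porto or Austin) → not eligible.
Medical Plan — status full-time ✓ (not excluded); benefits waiver on file ✓; site Albany ✗ (not Tampa) → not eligible.
Flexible Spending Account — status full-time ✓; benefits waiver on file ✓; rating 2 ≥ 2 ✓ → eligible.
Professional Development Fund — benefits waiver on file ✓; rating 2 < 3 ✗ → not eligible.
401(k) Company Match — status full-time ✓; service 519 days ≥ 60 days ✓; rating 2 ≥ 2 ✓; age 56 ≥ 18 ✓ → eligible.
Paid Family Leave — service 519 days < 5 years (≈1825 days) ✗ → not eligible.
Pet Insurance — benefits waiver on file ✓; rating 2 < 3 ✗ → not eligible.

Flexible Spending Account, 401(k) Company Match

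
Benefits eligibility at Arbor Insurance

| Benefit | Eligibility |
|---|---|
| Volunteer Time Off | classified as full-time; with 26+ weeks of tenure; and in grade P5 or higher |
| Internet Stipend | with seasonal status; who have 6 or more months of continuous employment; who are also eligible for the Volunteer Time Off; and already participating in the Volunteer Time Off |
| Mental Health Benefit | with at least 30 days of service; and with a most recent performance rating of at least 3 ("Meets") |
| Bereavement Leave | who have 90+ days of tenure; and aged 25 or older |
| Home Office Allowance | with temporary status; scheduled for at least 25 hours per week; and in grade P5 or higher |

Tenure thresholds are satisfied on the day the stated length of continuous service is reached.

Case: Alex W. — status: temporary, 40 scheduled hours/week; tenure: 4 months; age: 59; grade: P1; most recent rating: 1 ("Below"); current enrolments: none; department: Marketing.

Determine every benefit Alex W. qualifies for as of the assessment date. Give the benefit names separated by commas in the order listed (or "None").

Bereavement Leave

Volunteer Time Off — status temporary ✗ (requires full-time) → not eligible.
Internet Stipend — status temporary ✗ (requires seasonal) → not eligible.
Mental Health Benefit — service 4 months ≥ 30 days ✓; rating 1 < 3 ✗ → not eligible.
Bereavement Leave — service 4 months ≥ 90 days ✓; age 59 ≥ 25 ✓ → eligible.
Home Office Allowance — status temporary ✓; 40 hrs/wk ≥ 25 ✓; grade P1 < P5 ✗ → not eligible.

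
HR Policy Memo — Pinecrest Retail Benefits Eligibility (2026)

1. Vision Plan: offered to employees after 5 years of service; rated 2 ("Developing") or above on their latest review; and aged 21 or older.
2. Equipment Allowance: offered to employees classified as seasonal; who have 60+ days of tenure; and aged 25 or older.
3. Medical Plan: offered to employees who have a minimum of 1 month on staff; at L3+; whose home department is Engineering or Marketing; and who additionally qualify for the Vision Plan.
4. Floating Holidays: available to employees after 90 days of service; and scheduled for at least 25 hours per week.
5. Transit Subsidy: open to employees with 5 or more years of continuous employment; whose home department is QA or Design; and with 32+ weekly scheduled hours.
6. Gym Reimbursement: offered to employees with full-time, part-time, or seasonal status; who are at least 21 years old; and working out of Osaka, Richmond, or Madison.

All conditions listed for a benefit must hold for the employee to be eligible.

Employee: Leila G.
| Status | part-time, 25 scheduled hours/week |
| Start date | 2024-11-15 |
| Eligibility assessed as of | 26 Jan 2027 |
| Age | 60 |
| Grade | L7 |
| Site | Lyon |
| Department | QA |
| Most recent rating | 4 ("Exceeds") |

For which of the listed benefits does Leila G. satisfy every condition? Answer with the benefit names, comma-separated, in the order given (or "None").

Floating Holidays

Service from 2024-11-15 to 26 Jan 2027: 802 days.
Vision Plan — service 802 days < 5 years (≈1825 days) ✗ → not eligible.
Equipment Allowance — status part-time ✗ (requires seasonal) → not eligible.
Medical Plan — service 802 days ≥ 1 month (≈30 days) ✓; grade L7 ≥ L3 ✓; dept QA ✗ → not eligible.
Floating Holidays — service 802 days ≥ 90 days ✓; 25 hrs/wk ≥ 25 ✓ → eligible.
Transit Subsidy — service 802 days < 5 years (≈1825 days) ✗ → not eligible.
Gym Reimbursement — status part-time ✓; age 60 ≥ 21 ✓; site Lyon ✗ (not Osaka, Richmond, or Madison) → not eligible.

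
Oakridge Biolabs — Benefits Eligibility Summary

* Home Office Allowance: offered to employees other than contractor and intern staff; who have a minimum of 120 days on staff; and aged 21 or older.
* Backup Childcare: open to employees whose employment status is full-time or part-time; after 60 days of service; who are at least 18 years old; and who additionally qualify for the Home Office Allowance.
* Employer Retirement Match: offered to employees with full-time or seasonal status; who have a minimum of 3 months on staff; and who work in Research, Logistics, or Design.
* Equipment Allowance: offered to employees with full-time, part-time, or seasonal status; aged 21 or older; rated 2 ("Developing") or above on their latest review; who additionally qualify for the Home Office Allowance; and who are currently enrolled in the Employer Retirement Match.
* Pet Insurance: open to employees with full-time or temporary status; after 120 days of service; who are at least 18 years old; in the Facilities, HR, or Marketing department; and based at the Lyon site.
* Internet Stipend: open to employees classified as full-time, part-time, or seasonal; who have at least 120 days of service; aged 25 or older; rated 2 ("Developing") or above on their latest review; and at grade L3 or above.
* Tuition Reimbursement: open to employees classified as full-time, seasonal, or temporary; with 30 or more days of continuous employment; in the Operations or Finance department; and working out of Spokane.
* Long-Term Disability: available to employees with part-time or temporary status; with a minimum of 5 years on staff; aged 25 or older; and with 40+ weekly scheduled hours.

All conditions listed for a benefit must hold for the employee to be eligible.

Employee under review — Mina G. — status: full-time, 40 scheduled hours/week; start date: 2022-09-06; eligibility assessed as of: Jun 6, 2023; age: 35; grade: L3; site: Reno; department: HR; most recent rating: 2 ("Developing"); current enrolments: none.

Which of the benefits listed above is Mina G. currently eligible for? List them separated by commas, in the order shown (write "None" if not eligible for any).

Home Office Allowance, Backup Childcare, Internet Stipend

Service from 2022-09-06 to Jun 6, 2023: 273 days.
Home Office Allowance — status full-time ✓ (not excluded); service 273 days ≥ 120 days ✓; age 35 ≥ 21 ✓ → eligible.
Backup Childcare — status full-time ✓; service 273 days ≥ 60 days ✓; age 35 ≥ 18 ✓; eligible for Home Office Allowance ✓ → eligible.
Employer Retirement Match — status full-time ✓; service 273 days ≥ 3 months (≈90 days) ✓; dept HR ✗ → not eligible.
Equipment Allowance — status full-time ✓; age 35 ≥ 21 ✓; rating 2 ≥ 2 ✓; eligible for Home Office Allowance ✓; not enrolled in Employer Retirement Match ✗ → not eligible.
Pet Insurance — status full-time ✓; service 273 days ≥ 120 days ✓; age 35 ≥ 18 ✓; dept HR ✓; site Reno ✗ (not Lyon) → not eligible.
Internet Stipend — status full-time ✓; service 273 days ≥ 120 days ✓; age 35 ≥ 25 ✓; rating 2 ≥ 2 ✓; grade L3 ≥ L3 ✓ → eligible.
Tuition Reimbursement — status full-time ✓; service 273 days ≥ 30 days ✓; dept HR ✗ → not eligible.
Long-Term Disability — status full-time ✗ (requires part-time or temporary) → not eligible.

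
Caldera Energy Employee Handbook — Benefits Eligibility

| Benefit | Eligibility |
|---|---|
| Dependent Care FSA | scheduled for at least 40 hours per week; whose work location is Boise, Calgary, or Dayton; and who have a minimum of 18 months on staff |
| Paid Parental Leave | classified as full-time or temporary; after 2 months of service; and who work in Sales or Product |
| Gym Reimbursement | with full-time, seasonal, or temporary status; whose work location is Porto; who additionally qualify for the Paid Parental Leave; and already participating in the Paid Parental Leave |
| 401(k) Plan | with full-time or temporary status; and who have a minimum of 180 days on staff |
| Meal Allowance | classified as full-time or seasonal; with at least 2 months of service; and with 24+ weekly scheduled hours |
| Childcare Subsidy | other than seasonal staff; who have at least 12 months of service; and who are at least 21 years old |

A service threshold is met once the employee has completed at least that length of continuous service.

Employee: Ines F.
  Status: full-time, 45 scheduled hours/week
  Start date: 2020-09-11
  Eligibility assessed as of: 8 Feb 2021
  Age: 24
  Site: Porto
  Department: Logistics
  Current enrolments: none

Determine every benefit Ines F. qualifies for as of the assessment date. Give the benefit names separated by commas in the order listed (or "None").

Meal Allowance

Service from 2020-09-11 to 8 Feb 2021: 150 days.
Dependent Care FSA — 45 hrs/wk ≥ 40 ✓; site Porto ✗ (not Boise, Calgary, or Dayton) → not eligible.
Paid Parental Leave — status full-time ✓; service 150 days ≥ 2 months (≈60 days) ✓; dept Logistics ✗ → not eligible.
Gym Reimbursement — status full-time ✓; site Porto ✓; not eligible for Paid Parental Leave ✗ → not eligible.
401(k) Plan — status full-time ✓; service 150 days < 180 days ✗ → not eligible.
Meal Allowance — status full-time ✓; service 150 days ≥ 2 months (≈60 days) ✓; 45 hrs/wk ≥ 24 ✓ → eligible.
Childcare Subsidy — status full-time ✓ (not excluded); service 150 days < 12 months (≈360 days) ✗ → not eligible.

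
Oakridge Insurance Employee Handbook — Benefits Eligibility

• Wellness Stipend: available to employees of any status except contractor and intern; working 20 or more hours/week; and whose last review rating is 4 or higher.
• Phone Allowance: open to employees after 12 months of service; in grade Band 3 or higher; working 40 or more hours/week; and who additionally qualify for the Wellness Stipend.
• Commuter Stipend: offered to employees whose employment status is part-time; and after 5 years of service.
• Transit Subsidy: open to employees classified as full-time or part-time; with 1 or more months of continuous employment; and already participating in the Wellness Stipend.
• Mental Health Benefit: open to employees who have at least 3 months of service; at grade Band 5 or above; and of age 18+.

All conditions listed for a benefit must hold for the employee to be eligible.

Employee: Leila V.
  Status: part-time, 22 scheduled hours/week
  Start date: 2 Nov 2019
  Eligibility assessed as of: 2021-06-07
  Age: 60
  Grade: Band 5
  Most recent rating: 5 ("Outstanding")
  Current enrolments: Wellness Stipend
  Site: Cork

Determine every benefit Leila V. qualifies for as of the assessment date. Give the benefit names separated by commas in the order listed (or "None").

Service from 2 Nov 2019 to 2021-06-07: 583 days.
Wellness Stipend — status part-time ✓ (not excluded); 22 hrs/wk ≥ 20 ✓; rating 5 ≥ 4 ✓ → eligible.
Phone Allowance — service 583 days ≥ 12 months (≈360 days) ✓; grade Band 5 ≥ Band 3 ✓; 22 hrs/wk < 40 ✗ → not eligible.
Commuter Stipend — status part-time ✓; service 583 days < 5 years (≈1825 days) ✗ → not eligible.
Transit Subsidy — status part-time ✓; service 583 days ≥ 1 month (≈30 days) ✓; enrolled in Wellness Stipend ✓ → eligible.
Mental Health Benefit — service 583 days ≥ 3 months (≈90 days) ✓; grade Band 5 ≥ Band 5 ✓; age 60 ≥ 18 ✓ → eligible.

Wellness Stipend, Transit Subsidy, Mental Health Benefit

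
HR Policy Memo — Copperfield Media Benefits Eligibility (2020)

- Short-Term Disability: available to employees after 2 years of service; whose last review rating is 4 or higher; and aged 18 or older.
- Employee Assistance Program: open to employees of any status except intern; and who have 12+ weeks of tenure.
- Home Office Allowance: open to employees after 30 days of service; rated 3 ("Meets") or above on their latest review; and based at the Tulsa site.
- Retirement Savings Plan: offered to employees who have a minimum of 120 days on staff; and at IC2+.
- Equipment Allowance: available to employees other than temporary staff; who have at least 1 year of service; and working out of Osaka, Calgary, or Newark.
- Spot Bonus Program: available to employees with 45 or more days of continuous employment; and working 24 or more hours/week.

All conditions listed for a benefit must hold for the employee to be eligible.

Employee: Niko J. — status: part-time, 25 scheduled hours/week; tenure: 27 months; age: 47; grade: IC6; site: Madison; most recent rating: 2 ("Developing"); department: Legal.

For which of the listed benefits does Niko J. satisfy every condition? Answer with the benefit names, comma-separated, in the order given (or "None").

Employee Assistance Program, Retirement Savings Plan, Spot Bonus Program

Short-Term Disability — service 27 months ≥ 2 years (≈730 days) ✓; rating 2 < 4 ✗ → not eligible.
Employee Assistance Program — status part-time ✓ (not excluded); service 27 months ≥ 12 weeks (≈84 days) ✓ → eligible.
Home Office Allowance — service 27 months ≥ 30 days ✓; rating 2 < 3 ✗ → not eligible.
Retirement Savings Plan — service 27 months ≥ 120 days ✓; grade IC6 ≥ IC2 ✓ → eligible.
Equipment Allowance — status part-time ✓ (not excluded); service 27 months ≥ 1 year (≈365 days) ✓; site Madison ✗ (not Osaka, Calgary, or Newark) → not eligible.
Spot Bonus Program — service 27 months ≥ 45 days ✓; 25 hrs/wk ≥ 24 ✓ → eligible.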